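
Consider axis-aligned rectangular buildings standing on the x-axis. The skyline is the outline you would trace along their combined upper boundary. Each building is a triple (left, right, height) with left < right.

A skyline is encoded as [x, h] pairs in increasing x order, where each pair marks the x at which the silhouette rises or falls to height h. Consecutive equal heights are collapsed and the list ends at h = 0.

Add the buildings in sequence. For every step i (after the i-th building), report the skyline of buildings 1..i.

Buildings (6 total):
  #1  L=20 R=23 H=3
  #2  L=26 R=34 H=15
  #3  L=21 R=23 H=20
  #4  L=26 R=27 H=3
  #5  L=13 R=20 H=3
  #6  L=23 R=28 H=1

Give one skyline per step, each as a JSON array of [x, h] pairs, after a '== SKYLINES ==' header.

== SKYLINES ==
[[20,3],[23,0]]
[[20,3],[23,0],[26,15],[34,0]]
[[20,3],[21,20],[23,0],[26,15],[34,0]]
[[20,3],[21,20],[23,0],[26,15],[34,0]]
[[13,3],[21,20],[23,0],[26,15],[34,0]]
[[13,3],[21,20],[23,1],[26,15],[34,0]]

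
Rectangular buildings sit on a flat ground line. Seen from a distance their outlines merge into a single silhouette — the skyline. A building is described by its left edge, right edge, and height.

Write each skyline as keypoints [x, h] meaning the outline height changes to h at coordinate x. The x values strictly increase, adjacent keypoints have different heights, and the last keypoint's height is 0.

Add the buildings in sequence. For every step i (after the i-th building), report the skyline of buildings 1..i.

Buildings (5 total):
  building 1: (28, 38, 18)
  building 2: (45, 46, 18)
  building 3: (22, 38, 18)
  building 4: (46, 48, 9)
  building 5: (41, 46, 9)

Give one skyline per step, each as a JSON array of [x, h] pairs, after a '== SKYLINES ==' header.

== SKYLINES ==
[[28,18],[38,0]]
[[28,18],[38,0],[45,18],[46,0]]
[[22,18],[38,0],[45,18],[46,0]]
[[22,18],[38,0],[45,18],[46,9],[48,0]]
[[22,18],[38,0],[41,9],[45,18],[46,9],[48,0]]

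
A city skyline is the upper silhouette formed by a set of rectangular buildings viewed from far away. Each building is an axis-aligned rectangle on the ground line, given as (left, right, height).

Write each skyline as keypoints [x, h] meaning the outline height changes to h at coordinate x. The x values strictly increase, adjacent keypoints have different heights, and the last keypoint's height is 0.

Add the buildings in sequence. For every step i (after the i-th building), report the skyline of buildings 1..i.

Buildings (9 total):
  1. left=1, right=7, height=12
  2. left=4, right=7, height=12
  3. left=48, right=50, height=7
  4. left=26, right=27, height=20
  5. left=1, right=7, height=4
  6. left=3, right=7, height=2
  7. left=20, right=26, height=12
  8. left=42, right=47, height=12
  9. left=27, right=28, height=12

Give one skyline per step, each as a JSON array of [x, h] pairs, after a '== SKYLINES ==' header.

== SKYLINES ==
[[1,12],[7,0]]
[[1,12],[7,0]]
[[1,12],[7,0],[48,7],[50,0]]
[[1,12],[7,0],[26,20],[27,0],[48,7],[50,0]]
[[1,12],[7,0],[26,20],[27,0],[48,7],[50,0]]
[[1,12],[7,0],[26,20],[27,0],[48,7],[50,0]]
[[1,12],[7,0],[20,12],[26,20],[27,0],[48,7],[50,0]]
[[1,12],[7,0],[20,12],[26,20],[27,0],[42,12],[47,0],[48,7],[50,0]]
[[1,12],[7,0],[20,12],[26,20],[27,12],[28,0],[42,12],[47,0],[48,7],[50,0]]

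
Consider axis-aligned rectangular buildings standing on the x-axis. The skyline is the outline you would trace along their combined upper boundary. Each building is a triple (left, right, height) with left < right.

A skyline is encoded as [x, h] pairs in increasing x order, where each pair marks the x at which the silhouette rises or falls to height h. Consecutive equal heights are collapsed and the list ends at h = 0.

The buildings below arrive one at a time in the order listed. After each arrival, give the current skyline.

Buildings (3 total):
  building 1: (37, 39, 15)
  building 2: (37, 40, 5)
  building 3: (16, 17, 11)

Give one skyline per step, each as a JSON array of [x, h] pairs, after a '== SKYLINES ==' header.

== SKYLINES ==
[[37,15],[39,0]]
[[37,15],[39,5],[40,0]]
[[16,11],[17,0],[37,15],[39,5],[40,0]]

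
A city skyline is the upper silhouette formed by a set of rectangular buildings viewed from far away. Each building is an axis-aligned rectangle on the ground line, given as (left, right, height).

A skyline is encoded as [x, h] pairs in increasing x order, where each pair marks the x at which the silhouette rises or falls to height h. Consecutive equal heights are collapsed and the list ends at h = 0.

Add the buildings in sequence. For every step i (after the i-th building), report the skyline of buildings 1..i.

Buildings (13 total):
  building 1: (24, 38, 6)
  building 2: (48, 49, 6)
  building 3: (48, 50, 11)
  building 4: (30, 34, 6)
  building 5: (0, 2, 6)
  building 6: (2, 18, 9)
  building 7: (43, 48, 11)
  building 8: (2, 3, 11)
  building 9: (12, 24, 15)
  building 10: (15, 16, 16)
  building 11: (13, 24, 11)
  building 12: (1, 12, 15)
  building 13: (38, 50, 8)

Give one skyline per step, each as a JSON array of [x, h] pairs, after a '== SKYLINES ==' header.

== SKYLINES ==
[[24,6],[38,0]]
[[24,6],[38,0],[48,6],[49,0]]
[[24,6],[38,0],[48,11],[50,0]]
[[24,6],[38,0],[48,11],[50,0]]
[[0,6],[2,0],[24,6],[38,0],[48,11],[50,0]]
[[0,6],[2,9],[18,0],[24,6],[38,0],[48,11],[50,0]]
[[0,6],[2,9],[18,0],[24,6],[38,0],[43,11],[50,0]]
[[0,6],[2,11],[3,9],[18,0],[24,6],[38,0],[43,11],[50,0]]
[[0,6],[2,11],[3,9],[12,15],[24,6],[38,0],[43,11],[50,0]]
[[0,6],[2,11],[3,9],[12,15],[15,16],[16,15],[24,6],[38,0],[43,11],[50,0]]
[[0,6],[2,11],[3,9],[12,15],[15,16],[16,15],[24,6],[38,0],[43,11],[50,0]]
[[0,6],[1,15],[15,16],[16,15],[24,6],[38,0],[43,11],[50,0]]
[[0,6],[1,15],[15,16],[16,15],[24,6],[38,8],[43,11],[50,0]]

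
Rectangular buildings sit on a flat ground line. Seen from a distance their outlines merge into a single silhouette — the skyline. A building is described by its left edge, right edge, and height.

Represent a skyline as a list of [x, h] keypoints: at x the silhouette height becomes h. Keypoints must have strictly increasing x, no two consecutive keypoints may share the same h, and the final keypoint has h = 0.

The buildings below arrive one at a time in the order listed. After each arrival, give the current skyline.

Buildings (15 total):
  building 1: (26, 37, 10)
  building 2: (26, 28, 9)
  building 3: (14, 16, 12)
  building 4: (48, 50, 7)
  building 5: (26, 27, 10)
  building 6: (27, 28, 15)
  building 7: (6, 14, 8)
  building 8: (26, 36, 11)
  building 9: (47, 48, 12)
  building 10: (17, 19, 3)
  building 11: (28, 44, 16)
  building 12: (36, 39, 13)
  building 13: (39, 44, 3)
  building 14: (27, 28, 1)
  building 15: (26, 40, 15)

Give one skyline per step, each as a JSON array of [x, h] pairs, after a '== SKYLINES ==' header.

== SKYLINES ==
[[26,10],[37,0]]
[[26,10],[37,0]]
[[14,12],[16,0],[26,10],[37,0]]
[[14,12],[16,0],[26,10],[37,0],[48,7],[50,0]]
[[14,12],[16,0],[26,10],[37,0],[48,7],[50,0]]
[[14,12],[16,0],[26,10],[27,15],[28,10],[37,0],[48,7],[50,0]]
[[6,8],[14,12],[16,0],[26,10],[27,15],[28,10],[37,0],[48,7],[50,0]]
[[6,8],[14,12],[16,0],[26,11],[27,15],[28,11],[36,10],[37,0],[48,7],[50,0]]
[[6,8],[14,12],[16,0],[26,11],[27,15],[28,11],[36,10],[37,0],[47,12],[48,7],[50,0]]
[[6,8],[14,12],[16,0],[17,3],[19,0],[26,11],[27,15],[28,11],[36,10],[37,0],[47,12],[48,7],[50,0]]
[[6,8],[14,12],[16,0],[17,3],[19,0],[26,11],[27,15],[28,16],[44,0],[47,12],[48,7],[50,0]]
[[6,8],[14,12],[16,0],[17,3],[19,0],[26,11],[27,15],[28,16],[44,0],[47,12],[48,7],[50,0]]
[[6,8],[14,12],[16,0],[17,3],[19,0],[26,11],[27,15],[28,16],[44,0],[47,12],[48,7],[50,0]]
[[6,8],[14,12],[16,0],[17,3],[19,0],[26,11],[27,15],[28,16],[44,0],[47,12],[48,7],[50,0]]
[[6,8],[14,12],[16,0],[17,3],[19,0],[26,15],[28,16],[44,0],[47,12],[48,7],[50,0]]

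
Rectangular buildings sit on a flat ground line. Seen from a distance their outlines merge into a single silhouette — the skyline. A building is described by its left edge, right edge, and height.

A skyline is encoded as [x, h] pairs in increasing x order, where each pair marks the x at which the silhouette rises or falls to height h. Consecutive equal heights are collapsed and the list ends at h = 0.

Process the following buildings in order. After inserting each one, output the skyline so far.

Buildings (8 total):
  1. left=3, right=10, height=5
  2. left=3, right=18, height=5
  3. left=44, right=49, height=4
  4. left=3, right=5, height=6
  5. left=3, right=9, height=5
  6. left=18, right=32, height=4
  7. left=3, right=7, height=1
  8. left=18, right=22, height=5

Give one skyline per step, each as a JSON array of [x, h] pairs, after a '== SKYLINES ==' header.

== SKYLINES ==
[[3,5],[10,0]]
[[3,5],[18,0]]
[[3,5],[18,0],[44,4],[49,0]]
[[3,6],[5,5],[18,0],[44,4],[49,0]]
[[3,6],[5,5],[18,0],[44,4],[49,0]]
[[3,6],[5,5],[18,4],[32,0],[44,4],[49,0]]
[[3,6],[5,5],[18,4],[32,0],[44,4],[49,0]]
[[3,6],[5,5],[22,4],[32,0],[44,4],[49,0]]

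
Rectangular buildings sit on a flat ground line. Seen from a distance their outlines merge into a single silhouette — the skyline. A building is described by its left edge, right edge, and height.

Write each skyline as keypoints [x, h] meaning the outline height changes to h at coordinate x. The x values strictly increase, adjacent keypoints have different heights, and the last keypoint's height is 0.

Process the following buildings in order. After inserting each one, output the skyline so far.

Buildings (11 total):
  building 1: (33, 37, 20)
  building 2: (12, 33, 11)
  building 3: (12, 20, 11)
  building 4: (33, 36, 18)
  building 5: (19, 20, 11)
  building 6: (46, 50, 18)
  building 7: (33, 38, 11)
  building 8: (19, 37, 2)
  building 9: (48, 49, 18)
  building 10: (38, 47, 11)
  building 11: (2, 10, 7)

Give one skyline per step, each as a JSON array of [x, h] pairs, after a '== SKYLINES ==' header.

== SKYLINES ==
[[33,20],[37,0]]
[[12,11],[33,20],[37,0]]
[[12,11],[33,20],[37,0]]
[[12,11],[33,20],[37,0]]
[[12,11],[33,20],[37,0]]
[[12,11],[33,20],[37,0],[46,18],[50,0]]
[[12,11],[33,20],[37,11],[38,0],[46,18],[50,0]]
[[12,11],[33,20],[37,11],[38,0],[46,18],[50,0]]
[[12,11],[33,20],[37,11],[38,0],[46,18],[50,0]]
[[12,11],[33,20],[37,11],[46,18],[50,0]]
[[2,7],[10,0],[12,11],[33,20],[37,11],[46,18],[50,0]]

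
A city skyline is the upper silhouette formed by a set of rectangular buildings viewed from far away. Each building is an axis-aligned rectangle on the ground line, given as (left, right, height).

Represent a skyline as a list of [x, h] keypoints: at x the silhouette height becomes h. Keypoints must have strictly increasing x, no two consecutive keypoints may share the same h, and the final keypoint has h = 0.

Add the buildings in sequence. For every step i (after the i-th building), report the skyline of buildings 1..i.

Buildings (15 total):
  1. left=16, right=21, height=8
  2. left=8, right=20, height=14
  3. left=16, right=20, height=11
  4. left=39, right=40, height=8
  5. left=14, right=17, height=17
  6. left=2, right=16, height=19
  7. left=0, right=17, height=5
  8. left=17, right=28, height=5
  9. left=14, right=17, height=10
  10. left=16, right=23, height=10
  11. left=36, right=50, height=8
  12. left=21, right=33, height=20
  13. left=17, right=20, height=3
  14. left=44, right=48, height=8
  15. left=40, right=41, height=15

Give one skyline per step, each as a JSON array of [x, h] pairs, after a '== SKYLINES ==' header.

== SKYLINES ==
[[16,8],[21,0]]
[[8,14],[20,8],[21,0]]
[[8,14],[20,8],[21,0]]
[[8,14],[20,8],[21,0],[39,8],[40,0]]
[[8,14],[14,17],[17,14],[20,8],[21,0],[39,8],[40,0]]
[[2,19],[16,17],[17,14],[20,8],[21,0],[39,8],[40,0]]
[[0,5],[2,19],[16,17],[17,14],[20,8],[21,0],[39,8],[40,0]]
[[0,5],[2,19],[16,17],[17,14],[20,8],[21,5],[28,0],[39,8],[40,0]]
[[0,5],[2,19],[16,17],[17,14],[20,8],[21,5],[28,0],[39,8],[40,0]]
[[0,5],[2,19],[16,17],[17,14],[20,10],[23,5],[28,0],[39,8],[40,0]]
[[0,5],[2,19],[16,17],[17,14],[20,10],[23,5],[28,0],[36,8],[50,0]]
[[0,5],[2,19],[16,17],[17,14],[20,10],[21,20],[33,0],[36,8],[50,0]]
[[0,5],[2,19],[16,17],[17,14],[20,10],[21,20],[33,0],[36,8],[50,0]]
[[0,5],[2,19],[16,17],[17,14],[20,10],[21,20],[33,0],[36,8],[50,0]]
[[0,5],[2,19],[16,17],[17,14],[20,10],[21,20],[33,0],[36,8],[40,15],[41,8],[50,0]]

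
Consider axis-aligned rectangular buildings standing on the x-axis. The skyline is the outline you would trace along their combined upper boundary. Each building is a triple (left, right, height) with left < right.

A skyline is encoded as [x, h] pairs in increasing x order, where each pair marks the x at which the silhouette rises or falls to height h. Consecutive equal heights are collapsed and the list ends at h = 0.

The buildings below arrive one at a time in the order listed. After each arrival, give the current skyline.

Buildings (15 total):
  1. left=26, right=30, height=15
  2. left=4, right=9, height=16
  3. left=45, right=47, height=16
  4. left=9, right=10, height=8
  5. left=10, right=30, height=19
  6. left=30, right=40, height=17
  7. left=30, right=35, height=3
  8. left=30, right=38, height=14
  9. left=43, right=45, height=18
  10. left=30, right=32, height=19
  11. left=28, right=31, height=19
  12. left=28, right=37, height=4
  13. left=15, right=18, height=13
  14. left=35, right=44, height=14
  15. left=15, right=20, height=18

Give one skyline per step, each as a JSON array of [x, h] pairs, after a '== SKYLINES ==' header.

== SKYLINES ==
[[26,15],[30,0]]
[[4,16],[9,0],[26,15],[30,0]]
[[4,16],[9,0],[26,15],[30,0],[45,16],[47,0]]
[[4,16],[9,8],[10,0],[26,15],[30,0],[45,16],[47,0]]
[[4,16],[9,8],[10,19],[30,0],[45,16],[47,0]]
[[4,16],[9,8],[10,19],[30,17],[40,0],[45,16],[47,0]]
[[4,16],[9,8],[10,19],[30,17],[40,0],[45,16],[47,0]]
[[4,16],[9,8],[10,19],[30,17],[40,0],[45,16],[47,0]]
[[4,16],[9,8],[10,19],[30,17],[40,0],[43,18],[45,16],[47,0]]
[[4,16],[9,8],[10,19],[32,17],[40,0],[43,18],[45,16],[47,0]]
[[4,16],[9,8],[10,19],[32,17],[40,0],[43,18],[45,16],[47,0]]
[[4,16],[9,8],[10,19],[32,17],[40,0],[43,18],[45,16],[47,0]]
[[4,16],[9,8],[10,19],[32,17],[40,0],[43,18],[45,16],[47,0]]
[[4,16],[9,8],[10,19],[32,17],[40,14],[43,18],[45,16],[47,0]]
[[4,16],[9,8],[10,19],[32,17],[40,14],[43,18],[45,16],[47,0]]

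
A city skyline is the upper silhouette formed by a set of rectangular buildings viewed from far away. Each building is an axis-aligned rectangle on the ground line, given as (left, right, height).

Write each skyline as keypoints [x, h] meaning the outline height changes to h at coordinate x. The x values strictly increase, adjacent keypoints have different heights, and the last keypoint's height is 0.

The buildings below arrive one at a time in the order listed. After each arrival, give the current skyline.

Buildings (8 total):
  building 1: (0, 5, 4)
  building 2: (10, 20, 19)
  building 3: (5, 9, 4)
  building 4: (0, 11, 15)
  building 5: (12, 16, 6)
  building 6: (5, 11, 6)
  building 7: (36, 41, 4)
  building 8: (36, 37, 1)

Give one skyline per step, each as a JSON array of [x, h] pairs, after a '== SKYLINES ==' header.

== SKYLINES ==
[[0,4],[5,0]]
[[0,4],[5,0],[10,19],[20,0]]
[[0,4],[9,0],[10,19],[20,0]]
[[0,15],[10,19],[20,0]]
[[0,15],[10,19],[20,0]]
[[0,15],[10,19],[20,0]]
[[0,15],[10,19],[20,0],[36,4],[41,0]]
[[0,15],[10,19],[20,0],[36,4],[41,0]]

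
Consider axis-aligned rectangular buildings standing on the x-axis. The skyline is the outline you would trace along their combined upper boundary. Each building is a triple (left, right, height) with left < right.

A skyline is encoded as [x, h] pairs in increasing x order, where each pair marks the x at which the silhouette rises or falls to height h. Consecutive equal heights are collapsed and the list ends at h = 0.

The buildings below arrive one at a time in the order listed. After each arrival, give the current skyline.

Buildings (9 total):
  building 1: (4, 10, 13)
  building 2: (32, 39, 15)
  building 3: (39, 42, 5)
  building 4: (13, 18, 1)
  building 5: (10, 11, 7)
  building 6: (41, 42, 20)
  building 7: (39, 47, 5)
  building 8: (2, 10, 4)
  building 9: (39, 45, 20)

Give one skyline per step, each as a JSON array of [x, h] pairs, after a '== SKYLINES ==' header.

== SKYLINES ==
[[4,13],[10,0]]
[[4,13],[10,0],[32,15],[39,0]]
[[4,13],[10,0],[32,15],[39,5],[42,0]]
[[4,13],[10,0],[13,1],[18,0],[32,15],[39,5],[42,0]]
[[4,13],[10,7],[11,0],[13,1],[18,0],[32,15],[39,5],[42,0]]
[[4,13],[10,7],[11,0],[13,1],[18,0],[32,15],[39,5],[41,20],[42,0]]
[[4,13],[10,7],[11,0],[13,1],[18,0],[32,15],[39,5],[41,20],[42,5],[47,0]]
[[2,4],[4,13],[10,7],[11,0],[13,1],[18,0],[32,15],[39,5],[41,20],[42,5],[47,0]]
[[2,4],[4,13],[10,7],[11,0],[13,1],[18,0],[32,15],[39,20],[45,5],[47,0]]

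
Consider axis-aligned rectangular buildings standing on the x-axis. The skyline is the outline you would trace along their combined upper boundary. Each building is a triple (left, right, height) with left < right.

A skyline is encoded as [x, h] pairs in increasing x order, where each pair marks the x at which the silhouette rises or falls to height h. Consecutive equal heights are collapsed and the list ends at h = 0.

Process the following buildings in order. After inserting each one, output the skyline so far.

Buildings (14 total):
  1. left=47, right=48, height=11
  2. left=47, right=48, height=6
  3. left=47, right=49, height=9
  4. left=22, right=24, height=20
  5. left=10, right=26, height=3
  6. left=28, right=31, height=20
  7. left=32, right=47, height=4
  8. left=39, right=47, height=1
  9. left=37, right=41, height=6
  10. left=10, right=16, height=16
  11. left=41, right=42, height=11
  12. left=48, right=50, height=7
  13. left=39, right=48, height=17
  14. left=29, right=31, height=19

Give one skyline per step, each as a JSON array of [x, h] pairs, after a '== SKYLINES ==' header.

== SKYLINES ==
[[47,11],[48,0]]
[[47,11],[48,0]]
[[47,11],[48,9],[49,0]]
[[22,20],[24,0],[47,11],[48,9],[49,0]]
[[10,3],[22,20],[24,3],[26,0],[47,11],[48,9],[49,0]]
[[10,3],[22,20],[24,3],[26,0],[28,20],[31,0],[47,11],[48,9],[49,0]]
[[10,3],[22,20],[24,3],[26,0],[28,20],[31,0],[32,4],[47,11],[48,9],[49,0]]
[[10,3],[22,20],[24,3],[26,0],[28,20],[31,0],[32,4],[47,11],[48,9],[49,0]]
[[10,3],[22,20],[24,3],[26,0],[28,20],[31,0],[32,4],[37,6],[41,4],[47,11],[48,9],[49,0]]
[[10,16],[16,3],[22,20],[24,3],[26,0],[28,20],[31,0],[32,4],[37,6],[41,4],[47,11],[48,9],[49,0]]
[[10,16],[16,3],[22,20],[24,3],[26,0],[28,20],[31,0],[32,4],[37,6],[41,11],[42,4],[47,11],[48,9],[49,0]]
[[10,16],[16,3],[22,20],[24,3],[26,0],[28,20],[31,0],[32,4],[37,6],[41,11],[42,4],[47,11],[48,9],[49,7],[50,0]]
[[10,16],[16,3],[22,20],[24,3],[26,0],[28,20],[31,0],[32,4],[37,6],[39,17],[48,9],[49,7],[50,0]]
[[10,16],[16,3],[22,20],[24,3],[26,0],[28,20],[31,0],[32,4],[37,6],[39,17],[48,9],[49,7],[50,0]]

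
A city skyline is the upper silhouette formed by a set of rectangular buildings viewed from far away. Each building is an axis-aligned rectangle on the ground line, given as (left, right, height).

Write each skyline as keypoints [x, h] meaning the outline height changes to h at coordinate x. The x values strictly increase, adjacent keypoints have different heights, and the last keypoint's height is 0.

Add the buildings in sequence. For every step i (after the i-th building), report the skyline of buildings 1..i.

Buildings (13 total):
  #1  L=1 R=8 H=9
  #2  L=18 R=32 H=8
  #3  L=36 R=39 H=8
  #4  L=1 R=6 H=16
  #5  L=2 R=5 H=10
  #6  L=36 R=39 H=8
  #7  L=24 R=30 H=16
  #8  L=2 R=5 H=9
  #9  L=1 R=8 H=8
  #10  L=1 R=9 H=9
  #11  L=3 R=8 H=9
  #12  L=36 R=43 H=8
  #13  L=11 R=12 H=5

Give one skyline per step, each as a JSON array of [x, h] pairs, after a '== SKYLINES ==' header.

== SKYLINES ==
[[1,9],[8,0]]
[[1,9],[8,0],[18,8],[32,0]]
[[1,9],[8,0],[18,8],[32,0],[36,8],[39,0]]
[[1,16],[6,9],[8,0],[18,8],[32,0],[36,8],[39,0]]
[[1,16],[6,9],[8,0],[18,8],[32,0],[36,8],[39,0]]
[[1,16],[6,9],[8,0],[18,8],[32,0],[36,8],[39,0]]
[[1,16],[6,9],[8,0],[18,8],[24,16],[30,8],[32,0],[36,8],[39,0]]
[[1,16],[6,9],[8,0],[18,8],[24,16],[30,8],[32,0],[36,8],[39,0]]
[[1,16],[6,9],[8,0],[18,8],[24,16],[30,8],[32,0],[36,8],[39,0]]
[[1,16],[6,9],[9,0],[18,8],[24,16],[30,8],[32,0],[36,8],[39,0]]
[[1,16],[6,9],[9,0],[18,8],[24,16],[30,8],[32,0],[36,8],[39,0]]
[[1,16],[6,9],[9,0],[18,8],[24,16],[30,8],[32,0],[36,8],[43,0]]
[[1,16],[6,9],[9,0],[11,5],[12,0],[18,8],[24,16],[30,8],[32,0],[36,8],[43,0]]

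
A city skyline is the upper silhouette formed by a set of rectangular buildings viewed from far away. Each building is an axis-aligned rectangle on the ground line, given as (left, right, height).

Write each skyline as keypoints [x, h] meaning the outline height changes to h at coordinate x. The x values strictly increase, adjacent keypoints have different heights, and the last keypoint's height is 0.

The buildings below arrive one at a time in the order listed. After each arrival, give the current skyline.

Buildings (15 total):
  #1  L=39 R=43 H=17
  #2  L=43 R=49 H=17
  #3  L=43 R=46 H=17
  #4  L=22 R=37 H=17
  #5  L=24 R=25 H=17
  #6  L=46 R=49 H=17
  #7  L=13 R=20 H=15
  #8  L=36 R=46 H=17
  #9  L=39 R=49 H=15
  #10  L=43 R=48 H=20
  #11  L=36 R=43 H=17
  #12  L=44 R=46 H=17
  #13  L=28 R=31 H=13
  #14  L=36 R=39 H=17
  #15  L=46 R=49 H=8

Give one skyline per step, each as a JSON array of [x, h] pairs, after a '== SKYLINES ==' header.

== SKYLINES ==
[[39,17],[43,0]]
[[39,17],[49,0]]
[[39,17],[49,0]]
[[22,17],[37,0],[39,17],[49,0]]
[[22,17],[37,0],[39,17],[49,0]]
[[22,17],[37,0],[39,17],[49,0]]
[[13,15],[20,0],[22,17],[37,0],[39,17],[49,0]]
[[13,15],[20,0],[22,17],[49,0]]
[[13,15],[20,0],[22,17],[49,0]]
[[13,15],[20,0],[22,17],[43,20],[48,17],[49,0]]
[[13,15],[20,0],[22,17],[43,20],[48,17],[49,0]]
[[13,15],[20,0],[22,17],[43,20],[48,17],[49,0]]
[[13,15],[20,0],[22,17],[43,20],[48,17],[49,0]]
[[13,15],[20,0],[22,17],[43,20],[48,17],[49,0]]
[[13,15],[20,0],[22,17],[43,20],[48,17],[49,0]]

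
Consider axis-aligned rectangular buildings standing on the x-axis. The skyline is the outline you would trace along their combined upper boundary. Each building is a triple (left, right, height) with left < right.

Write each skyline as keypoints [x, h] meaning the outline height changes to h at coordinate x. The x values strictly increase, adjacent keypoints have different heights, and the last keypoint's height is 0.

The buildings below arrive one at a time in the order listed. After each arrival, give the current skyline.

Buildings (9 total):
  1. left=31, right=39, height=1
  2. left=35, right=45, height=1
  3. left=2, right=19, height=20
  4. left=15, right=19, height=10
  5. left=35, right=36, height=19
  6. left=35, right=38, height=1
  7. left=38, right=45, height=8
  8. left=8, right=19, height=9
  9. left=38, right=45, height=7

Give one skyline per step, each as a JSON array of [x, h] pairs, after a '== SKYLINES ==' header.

== SKYLINES ==
[[31,1],[39,0]]
[[31,1],[45,0]]
[[2,20],[19,0],[31,1],[45,0]]
[[2,20],[19,0],[31,1],[45,0]]
[[2,20],[19,0],[31,1],[35,19],[36,1],[45,0]]
[[2,20],[19,0],[31,1],[35,19],[36,1],[45,0]]
[[2,20],[19,0],[31,1],[35,19],[36,1],[38,8],[45,0]]
[[2,20],[19,0],[31,1],[35,19],[36,1],[38,8],[45,0]]
[[2,20],[19,0],[31,1],[35,19],[36,1],[38,8],[45,0]]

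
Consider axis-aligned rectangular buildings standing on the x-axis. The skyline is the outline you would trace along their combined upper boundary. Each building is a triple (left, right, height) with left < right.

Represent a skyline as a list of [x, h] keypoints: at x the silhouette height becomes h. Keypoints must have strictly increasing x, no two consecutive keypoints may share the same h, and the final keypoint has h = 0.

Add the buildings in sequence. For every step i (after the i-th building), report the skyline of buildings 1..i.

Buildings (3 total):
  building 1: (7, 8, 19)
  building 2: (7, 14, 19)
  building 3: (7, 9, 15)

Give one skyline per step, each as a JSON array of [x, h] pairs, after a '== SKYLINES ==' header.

== SKYLINES ==
[[7,19],[8,0]]
[[7,19],[14,0]]
[[7,19],[14,0]]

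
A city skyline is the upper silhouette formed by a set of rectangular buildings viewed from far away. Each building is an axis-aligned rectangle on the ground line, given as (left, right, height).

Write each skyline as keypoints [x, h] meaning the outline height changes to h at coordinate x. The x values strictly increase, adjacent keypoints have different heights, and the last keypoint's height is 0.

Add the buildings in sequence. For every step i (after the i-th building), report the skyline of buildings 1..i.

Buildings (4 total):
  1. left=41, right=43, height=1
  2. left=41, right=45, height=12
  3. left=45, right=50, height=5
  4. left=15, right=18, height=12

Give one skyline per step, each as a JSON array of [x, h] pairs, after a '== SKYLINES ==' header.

== SKYLINES ==
[[41,1],[43,0]]
[[41,12],[45,0]]
[[41,12],[45,5],[50,0]]
[[15,12],[18,0],[41,12],[45,5],[50,0]]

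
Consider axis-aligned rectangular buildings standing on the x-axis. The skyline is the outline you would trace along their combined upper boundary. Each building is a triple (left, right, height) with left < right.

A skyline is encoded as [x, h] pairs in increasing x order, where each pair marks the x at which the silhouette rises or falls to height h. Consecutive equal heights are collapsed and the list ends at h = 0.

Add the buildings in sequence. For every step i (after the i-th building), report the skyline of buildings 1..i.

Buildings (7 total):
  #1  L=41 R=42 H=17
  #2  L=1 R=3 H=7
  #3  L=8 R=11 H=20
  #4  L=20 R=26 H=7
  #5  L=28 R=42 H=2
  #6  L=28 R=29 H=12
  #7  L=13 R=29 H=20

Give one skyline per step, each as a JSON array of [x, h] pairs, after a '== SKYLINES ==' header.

== SKYLINES ==
[[41,17],[42,0]]
[[1,7],[3,0],[41,17],[42,0]]
[[1,7],[3,0],[8,20],[11,0],[41,17],[42,0]]
[[1,7],[3,0],[8,20],[11,0],[20,7],[26,0],[41,17],[42,0]]
[[1,7],[3,0],[8,20],[11,0],[20,7],[26,0],[28,2],[41,17],[42,0]]
[[1,7],[3,0],[8,20],[11,0],[20,7],[26,0],[28,12],[29,2],[41,17],[42,0]]
[[1,7],[3,0],[8,20],[11,0],[13,20],[29,2],[41,17],[42,0]]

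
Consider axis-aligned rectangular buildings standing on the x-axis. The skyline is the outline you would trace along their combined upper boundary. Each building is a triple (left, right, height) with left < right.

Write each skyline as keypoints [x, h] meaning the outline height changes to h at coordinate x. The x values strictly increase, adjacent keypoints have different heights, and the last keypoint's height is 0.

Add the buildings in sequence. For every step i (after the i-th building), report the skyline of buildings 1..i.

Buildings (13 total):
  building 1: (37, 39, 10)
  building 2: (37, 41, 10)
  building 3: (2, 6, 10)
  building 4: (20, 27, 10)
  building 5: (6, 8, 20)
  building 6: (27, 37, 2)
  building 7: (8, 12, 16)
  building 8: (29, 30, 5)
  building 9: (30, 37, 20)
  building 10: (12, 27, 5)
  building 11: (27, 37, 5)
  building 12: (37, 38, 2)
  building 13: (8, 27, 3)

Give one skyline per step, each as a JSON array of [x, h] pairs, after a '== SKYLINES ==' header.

== SKYLINES ==
[[37,10],[39,0]]
[[37,10],[41,0]]
[[2,10],[6,0],[37,10],[41,0]]
[[2,10],[6,0],[20,10],[27,0],[37,10],[41,0]]
[[2,10],[6,20],[8,0],[20,10],[27,0],[37,10],[41,0]]
[[2,10],[6,20],[8,0],[20,10],[27,2],[37,10],[41,0]]
[[2,10],[6,20],[8,16],[12,0],[20,10],[27,2],[37,10],[41,0]]
[[2,10],[6,20],[8,16],[12,0],[20,10],[27,2],[29,5],[30,2],[37,10],[41,0]]
[[2,10],[6,20],[8,16],[12,0],[20,10],[27,2],[29,5],[30,20],[37,10],[41,0]]
[[2,10],[6,20],[8,16],[12,5],[20,10],[27,2],[29,5],[30,20],[37,10],[41,0]]
[[2,10],[6,20],[8,16],[12,5],[20,10],[27,5],[30,20],[37,10],[41,0]]
[[2,10],[6,20],[8,16],[12,5],[20,10],[27,5],[30,20],[37,10],[41,0]]
[[2,10],[6,20],[8,16],[12,5],[20,10],[27,5],[30,20],[37,10],[41,0]]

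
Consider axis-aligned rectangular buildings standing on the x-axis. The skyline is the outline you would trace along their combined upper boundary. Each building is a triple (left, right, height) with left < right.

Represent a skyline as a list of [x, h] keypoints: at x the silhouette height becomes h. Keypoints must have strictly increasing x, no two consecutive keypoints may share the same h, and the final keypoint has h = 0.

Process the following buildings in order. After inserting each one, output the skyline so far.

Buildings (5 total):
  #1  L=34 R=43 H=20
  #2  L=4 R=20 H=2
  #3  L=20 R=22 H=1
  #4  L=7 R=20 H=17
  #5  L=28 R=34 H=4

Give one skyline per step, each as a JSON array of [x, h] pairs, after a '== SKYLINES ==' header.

== SKYLINES ==
[[34,20],[43,0]]
[[4,2],[20,0],[34,20],[43,0]]
[[4,2],[20,1],[22,0],[34,20],[43,0]]
[[4,2],[7,17],[20,1],[22,0],[34,20],[43,0]]
[[4,2],[7,17],[20,1],[22,0],[28,4],[34,20],[43,0]]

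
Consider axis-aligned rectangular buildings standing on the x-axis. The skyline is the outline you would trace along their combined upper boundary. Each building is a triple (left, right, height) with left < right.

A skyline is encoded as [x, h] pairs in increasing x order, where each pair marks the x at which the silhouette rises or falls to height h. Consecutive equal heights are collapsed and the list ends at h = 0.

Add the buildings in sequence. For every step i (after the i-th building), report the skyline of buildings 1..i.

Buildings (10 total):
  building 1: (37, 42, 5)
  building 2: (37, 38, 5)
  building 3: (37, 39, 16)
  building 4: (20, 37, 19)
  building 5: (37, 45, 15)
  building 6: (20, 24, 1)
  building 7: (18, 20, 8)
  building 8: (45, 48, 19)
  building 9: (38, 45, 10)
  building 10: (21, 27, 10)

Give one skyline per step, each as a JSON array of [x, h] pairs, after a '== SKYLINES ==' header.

== SKYLINES ==
[[37,5],[42,0]]
[[37,5],[42,0]]
[[37,16],[39,5],[42,0]]
[[20,19],[37,16],[39,5],[42,0]]
[[20,19],[37,16],[39,15],[45,0]]
[[20,19],[37,16],[39,15],[45,0]]
[[18,8],[20,19],[37,16],[39,15],[45,0]]
[[18,8],[20,19],[37,16],[39,15],[45,19],[48,0]]
[[18,8],[20,19],[37,16],[39,15],[45,19],[48,0]]
[[18,8],[20,19],[37,16],[39,15],[45,19],[48,0]]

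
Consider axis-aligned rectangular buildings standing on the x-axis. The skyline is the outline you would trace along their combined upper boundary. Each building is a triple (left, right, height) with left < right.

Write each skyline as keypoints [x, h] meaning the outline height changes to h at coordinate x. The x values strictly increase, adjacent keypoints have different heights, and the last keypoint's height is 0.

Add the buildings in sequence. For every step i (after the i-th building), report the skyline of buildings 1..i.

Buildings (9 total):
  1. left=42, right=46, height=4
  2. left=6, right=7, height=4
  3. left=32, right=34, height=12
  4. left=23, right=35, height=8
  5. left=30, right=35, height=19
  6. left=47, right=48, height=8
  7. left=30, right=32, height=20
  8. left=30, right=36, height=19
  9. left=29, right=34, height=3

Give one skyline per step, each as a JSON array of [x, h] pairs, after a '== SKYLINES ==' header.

== SKYLINES ==
[[42,4],[46,0]]
[[6,4],[7,0],[42,4],[46,0]]
[[6,4],[7,0],[32,12],[34,0],[42,4],[46,0]]
[[6,4],[7,0],[23,8],[32,12],[34,8],[35,0],[42,4],[46,0]]
[[6,4],[7,0],[23,8],[30,19],[35,0],[42,4],[46,0]]
[[6,4],[7,0],[23,8],[30,19],[35,0],[42,4],[46,0],[47,8],[48,0]]
[[6,4],[7,0],[23,8],[30,20],[32,19],[35,0],[42,4],[46,0],[47,8],[48,0]]
[[6,4],[7,0],[23,8],[30,20],[32,19],[36,0],[42,4],[46,0],[47,8],[48,0]]
[[6,4],[7,0],[23,8],[30,20],[32,19],[36,0],[42,4],[46,0],[47,8],[48,0]]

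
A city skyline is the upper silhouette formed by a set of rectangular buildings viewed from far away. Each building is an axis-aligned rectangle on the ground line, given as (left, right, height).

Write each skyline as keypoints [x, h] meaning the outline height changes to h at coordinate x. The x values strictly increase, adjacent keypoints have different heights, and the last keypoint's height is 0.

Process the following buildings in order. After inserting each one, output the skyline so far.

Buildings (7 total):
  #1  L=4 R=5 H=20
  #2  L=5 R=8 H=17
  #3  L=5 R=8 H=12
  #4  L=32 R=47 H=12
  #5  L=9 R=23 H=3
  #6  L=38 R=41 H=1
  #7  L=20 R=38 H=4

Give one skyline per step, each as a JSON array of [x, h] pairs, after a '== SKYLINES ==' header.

== SKYLINES ==
[[4,20],[5,0]]
[[4,20],[5,17],[8,0]]
[[4,20],[5,17],[8,0]]
[[4,20],[5,17],[8,0],[32,12],[47,0]]
[[4,20],[5,17],[8,0],[9,3],[23,0],[32,12],[47,0]]
[[4,20],[5,17],[8,0],[9,3],[23,0],[32,12],[47,0]]
[[4,20],[5,17],[8,0],[9,3],[20,4],[32,12],[47,0]]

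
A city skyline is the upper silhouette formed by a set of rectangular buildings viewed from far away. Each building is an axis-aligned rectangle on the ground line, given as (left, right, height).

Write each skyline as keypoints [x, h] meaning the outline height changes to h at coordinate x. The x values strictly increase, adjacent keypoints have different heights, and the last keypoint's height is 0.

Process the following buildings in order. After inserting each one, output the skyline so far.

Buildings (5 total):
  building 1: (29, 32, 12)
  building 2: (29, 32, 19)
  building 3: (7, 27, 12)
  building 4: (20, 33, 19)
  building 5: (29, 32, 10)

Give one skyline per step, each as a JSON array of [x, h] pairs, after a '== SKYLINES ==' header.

== SKYLINES ==
[[29,12],[32,0]]
[[29,19],[32,0]]
[[7,12],[27,0],[29,19],[32,0]]
[[7,12],[20,19],[33,0]]
[[7,12],[20,19],[33,0]]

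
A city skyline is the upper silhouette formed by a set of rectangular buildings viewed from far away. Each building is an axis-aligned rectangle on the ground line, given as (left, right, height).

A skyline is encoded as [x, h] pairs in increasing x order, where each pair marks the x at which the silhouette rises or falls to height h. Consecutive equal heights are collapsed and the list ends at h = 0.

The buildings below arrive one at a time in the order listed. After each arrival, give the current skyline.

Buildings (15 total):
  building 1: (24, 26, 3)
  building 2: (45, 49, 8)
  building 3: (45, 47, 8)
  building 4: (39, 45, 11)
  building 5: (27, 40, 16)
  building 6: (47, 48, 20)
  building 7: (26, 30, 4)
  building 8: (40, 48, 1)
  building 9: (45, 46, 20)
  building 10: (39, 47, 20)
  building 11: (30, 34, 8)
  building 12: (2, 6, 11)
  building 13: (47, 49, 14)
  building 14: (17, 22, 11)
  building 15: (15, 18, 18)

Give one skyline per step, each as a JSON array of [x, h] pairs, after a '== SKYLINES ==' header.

== SKYLINES ==
[[24,3],[26,0]]
[[24,3],[26,0],[45,8],[49,0]]
[[24,3],[26,0],[45,8],[49,0]]
[[24,3],[26,0],[39,11],[45,8],[49,0]]
[[24,3],[26,0],[27,16],[40,11],[45,8],[49,0]]
[[24,3],[26,0],[27,16],[40,11],[45,8],[47,20],[48,8],[49,0]]
[[24,3],[26,4],[27,16],[40,11],[45,8],[47,20],[48,8],[49,0]]
[[24,3],[26,4],[27,16],[40,11],[45,8],[47,20],[48,8],[49,0]]
[[24,3],[26,4],[27,16],[40,11],[45,20],[46,8],[47,20],[48,8],[49,0]]
[[24,3],[26,4],[27,16],[39,20],[48,8],[49,0]]
[[24,3],[26,4],[27,16],[39,20],[48,8],[49,0]]
[[2,11],[6,0],[24,3],[26,4],[27,16],[39,20],[48,8],[49,0]]
[[2,11],[6,0],[24,3],[26,4],[27,16],[39,20],[48,14],[49,0]]
[[2,11],[6,0],[17,11],[22,0],[24,3],[26,4],[27,16],[39,20],[48,14],[49,0]]
[[2,11],[6,0],[15,18],[18,11],[22,0],[24,3],[26,4],[27,16],[39,20],[48,14],[49,0]]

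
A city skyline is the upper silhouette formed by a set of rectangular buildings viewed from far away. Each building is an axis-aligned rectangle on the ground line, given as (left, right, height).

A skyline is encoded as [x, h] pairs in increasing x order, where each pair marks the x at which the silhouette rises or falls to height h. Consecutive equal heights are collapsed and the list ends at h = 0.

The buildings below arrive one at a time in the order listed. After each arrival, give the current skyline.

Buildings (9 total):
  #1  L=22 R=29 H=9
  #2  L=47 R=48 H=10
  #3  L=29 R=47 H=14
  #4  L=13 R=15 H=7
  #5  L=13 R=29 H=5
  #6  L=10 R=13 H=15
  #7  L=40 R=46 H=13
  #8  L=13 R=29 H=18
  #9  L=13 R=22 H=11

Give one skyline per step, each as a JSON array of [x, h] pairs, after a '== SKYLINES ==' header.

== SKYLINES ==
[[22,9],[29,0]]
[[22,9],[29,0],[47,10],[48,0]]
[[22,9],[29,14],[47,10],[48,0]]
[[13,7],[15,0],[22,9],[29,14],[47,10],[48,0]]
[[13,7],[15,5],[22,9],[29,14],[47,10],[48,0]]
[[10,15],[13,7],[15,5],[22,9],[29,14],[47,10],[48,0]]
[[10,15],[13,7],[15,5],[22,9],[29,14],[47,10],[48,0]]
[[10,15],[13,18],[29,14],[47,10],[48,0]]
[[10,15],[13,18],[29,14],[47,10],[48,0]]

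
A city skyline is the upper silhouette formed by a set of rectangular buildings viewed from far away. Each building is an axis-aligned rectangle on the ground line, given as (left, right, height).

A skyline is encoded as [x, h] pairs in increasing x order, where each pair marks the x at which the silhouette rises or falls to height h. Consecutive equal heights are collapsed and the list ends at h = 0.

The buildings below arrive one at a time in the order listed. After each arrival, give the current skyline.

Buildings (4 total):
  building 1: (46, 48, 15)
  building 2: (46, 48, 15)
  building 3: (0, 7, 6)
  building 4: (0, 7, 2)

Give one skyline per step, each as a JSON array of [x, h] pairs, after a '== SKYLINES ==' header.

== SKYLINES ==
[[46,15],[48,0]]
[[46,15],[48,0]]
[[0,6],[7,0],[46,15],[48,0]]
[[0,6],[7,0],[46,15],[48,0]]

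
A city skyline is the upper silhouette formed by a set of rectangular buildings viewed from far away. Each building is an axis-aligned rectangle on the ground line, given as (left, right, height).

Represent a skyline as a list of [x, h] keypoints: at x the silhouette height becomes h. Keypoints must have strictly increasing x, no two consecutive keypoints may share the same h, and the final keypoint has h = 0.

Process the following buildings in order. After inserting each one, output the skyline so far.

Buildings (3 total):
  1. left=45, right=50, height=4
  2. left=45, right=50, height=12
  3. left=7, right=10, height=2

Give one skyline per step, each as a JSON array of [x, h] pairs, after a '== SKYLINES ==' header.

== SKYLINES ==
[[45,4],[50,0]]
[[45,12],[50,0]]
[[7,2],[10,0],[45,12],[50,0]]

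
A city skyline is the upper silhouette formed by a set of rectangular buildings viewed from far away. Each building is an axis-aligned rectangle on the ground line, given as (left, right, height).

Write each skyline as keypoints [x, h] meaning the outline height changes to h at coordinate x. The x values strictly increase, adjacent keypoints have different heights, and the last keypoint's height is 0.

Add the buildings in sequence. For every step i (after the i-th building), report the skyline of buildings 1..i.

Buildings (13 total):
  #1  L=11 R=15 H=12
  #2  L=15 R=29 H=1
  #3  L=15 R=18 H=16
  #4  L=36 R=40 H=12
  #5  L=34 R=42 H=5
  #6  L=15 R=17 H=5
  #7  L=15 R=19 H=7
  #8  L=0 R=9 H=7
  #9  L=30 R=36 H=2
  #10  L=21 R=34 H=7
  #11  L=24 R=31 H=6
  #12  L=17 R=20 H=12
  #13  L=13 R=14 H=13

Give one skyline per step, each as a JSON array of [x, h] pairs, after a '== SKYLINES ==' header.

== SKYLINES ==
[[11,12],[15,0]]
[[11,12],[15,1],[29,0]]
[[11,12],[15,16],[18,1],[29,0]]
[[11,12],[15,16],[18,1],[29,0],[36,12],[40,0]]
[[11,12],[15,16],[18,1],[29,0],[34,5],[36,12],[40,5],[42,0]]
[[11,12],[15,16],[18,1],[29,0],[34,5],[36,12],[40,5],[42,0]]
[[11,12],[15,16],[18,7],[19,1],[29,0],[34,5],[36,12],[40,5],[42,0]]
[[0,7],[9,0],[11,12],[15,16],[18,7],[19,1],[29,0],[34,5],[36,12],[40,5],[42,0]]
[[0,7],[9,0],[11,12],[15,16],[18,7],[19,1],[29,0],[30,2],[34,5],[36,12],[40,5],[42,0]]
[[0,7],[9,0],[11,12],[15,16],[18,7],[19,1],[21,7],[34,5],[36,12],[40,5],[42,0]]
[[0,7],[9,0],[11,12],[15,16],[18,7],[19,1],[21,7],[34,5],[36,12],[40,5],[42,0]]
[[0,7],[9,0],[11,12],[15,16],[18,12],[20,1],[21,7],[34,5],[36,12],[40,5],[42,0]]
[[0,7],[9,0],[11,12],[13,13],[14,12],[15,16],[18,12],[20,1],[21,7],[34,5],[36,12],[40,5],[42,0]]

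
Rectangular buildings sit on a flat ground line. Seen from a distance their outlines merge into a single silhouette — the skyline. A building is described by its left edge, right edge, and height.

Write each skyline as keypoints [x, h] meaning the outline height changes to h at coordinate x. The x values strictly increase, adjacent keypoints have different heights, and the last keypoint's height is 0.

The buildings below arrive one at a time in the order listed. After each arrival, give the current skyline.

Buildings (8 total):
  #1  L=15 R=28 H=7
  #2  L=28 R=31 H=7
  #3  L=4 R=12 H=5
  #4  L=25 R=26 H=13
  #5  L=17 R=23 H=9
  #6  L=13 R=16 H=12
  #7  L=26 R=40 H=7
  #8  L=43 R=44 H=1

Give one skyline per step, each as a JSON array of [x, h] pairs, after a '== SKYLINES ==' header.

== SKYLINES ==
[[15,7],[28,0]]
[[15,7],[31,0]]
[[4,5],[12,0],[15,7],[31,0]]
[[4,5],[12,0],[15,7],[25,13],[26,7],[31,0]]
[[4,5],[12,0],[15,7],[17,9],[23,7],[25,13],[26,7],[31,0]]
[[4,5],[12,0],[13,12],[16,7],[17,9],[23,7],[25,13],[26,7],[31,0]]
[[4,5],[12,0],[13,12],[16,7],[17,9],[23,7],[25,13],[26,7],[40,0]]
[[4,5],[12,0],[13,12],[16,7],[17,9],[23,7],[25,13],[26,7],[40,0],[43,1],[44,0]]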